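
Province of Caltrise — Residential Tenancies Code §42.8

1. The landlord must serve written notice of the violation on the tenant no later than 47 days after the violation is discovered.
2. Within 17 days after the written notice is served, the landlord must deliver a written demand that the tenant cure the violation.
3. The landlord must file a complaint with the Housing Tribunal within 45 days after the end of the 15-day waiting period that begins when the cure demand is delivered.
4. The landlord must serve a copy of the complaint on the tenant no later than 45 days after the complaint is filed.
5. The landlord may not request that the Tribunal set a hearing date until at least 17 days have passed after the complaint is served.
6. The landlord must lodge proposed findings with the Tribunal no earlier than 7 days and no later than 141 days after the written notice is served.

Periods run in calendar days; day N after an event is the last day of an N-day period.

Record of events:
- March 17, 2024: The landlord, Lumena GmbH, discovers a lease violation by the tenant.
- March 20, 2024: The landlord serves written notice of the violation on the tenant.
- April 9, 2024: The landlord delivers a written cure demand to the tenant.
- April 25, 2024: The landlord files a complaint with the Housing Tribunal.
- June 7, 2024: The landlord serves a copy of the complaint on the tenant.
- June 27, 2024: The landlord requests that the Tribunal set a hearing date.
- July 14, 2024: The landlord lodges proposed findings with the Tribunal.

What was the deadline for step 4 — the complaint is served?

June 9, 2024

Step 4 runs from April 25, 2024, when the complaint is filed. 45 days after April 25, 2024 is June 9, 2024.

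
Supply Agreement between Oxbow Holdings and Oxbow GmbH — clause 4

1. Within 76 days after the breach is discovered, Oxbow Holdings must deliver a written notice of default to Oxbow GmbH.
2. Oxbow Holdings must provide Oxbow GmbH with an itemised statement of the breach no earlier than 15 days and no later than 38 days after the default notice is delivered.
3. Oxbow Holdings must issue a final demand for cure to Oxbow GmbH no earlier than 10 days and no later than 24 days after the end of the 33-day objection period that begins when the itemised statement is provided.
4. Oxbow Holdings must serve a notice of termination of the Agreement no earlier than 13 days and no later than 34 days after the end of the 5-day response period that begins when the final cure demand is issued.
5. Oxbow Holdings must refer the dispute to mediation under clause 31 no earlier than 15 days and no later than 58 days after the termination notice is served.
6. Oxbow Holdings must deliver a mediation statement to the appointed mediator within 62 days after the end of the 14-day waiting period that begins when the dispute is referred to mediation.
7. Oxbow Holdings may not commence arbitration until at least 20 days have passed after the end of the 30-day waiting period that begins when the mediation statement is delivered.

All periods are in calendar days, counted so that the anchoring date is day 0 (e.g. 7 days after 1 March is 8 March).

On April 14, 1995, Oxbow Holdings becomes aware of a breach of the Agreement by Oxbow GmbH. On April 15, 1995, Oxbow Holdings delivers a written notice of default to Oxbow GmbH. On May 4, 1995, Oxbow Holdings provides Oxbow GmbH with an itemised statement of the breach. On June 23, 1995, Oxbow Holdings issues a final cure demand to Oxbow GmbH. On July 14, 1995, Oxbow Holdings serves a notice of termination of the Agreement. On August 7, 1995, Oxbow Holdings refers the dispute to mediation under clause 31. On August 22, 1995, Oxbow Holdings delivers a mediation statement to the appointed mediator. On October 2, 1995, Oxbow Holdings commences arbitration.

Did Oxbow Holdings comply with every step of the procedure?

Step 1 — counting 76 days from April 14, 1995 (when the breach is discovered) gives a deadline of June 29, 1995; done April 15, 1995 — timely.
Step 2 — 15 and 38 days from April 15, 1995 (when the default notice is delivered) are April 30, 1995 and May 23, 1995 respectively; done May 4, 1995 — within the window.
Step 3 — 10 and 24 days from June 6, 1995 (end of the 33-day objection period, which began when the itemised statement is provided on May 4, 1995) are June 16, 1995 and June 30, 1995 respectively; done June 23, 1995 — within the window.
Step 4 — 13 and 34 days from June 28, 1995 (end of the 5-day response period, which began when the final cure demand is issued on June 23, 1995) are July 11, 1995 and August 1, 1995 respectively; July 14, 1995 falls inside that range.
Step 5 — 15 and 58 days from July 14, 1995 (when the termination notice is served) are July 29, 1995 and September 10, 1995 respectively; done August 7, 1995, which is between those dates.
Step 6 — counting 62 days from August 21, 1995 (end of the 14-day waiting period, which began when the dispute is referred to mediation on August 7, 1995) gives a deadline of October 22, 1995; done August 22, 1995 — timely.
Step 7 — must wait 20 days from September 21, 1995 (end of the 30-day waiting period, which began when the mediation statement is delivered on August 22, 1995), so not before October 11, 1995; acted on October 2, 1995, 9 days prematurely.

No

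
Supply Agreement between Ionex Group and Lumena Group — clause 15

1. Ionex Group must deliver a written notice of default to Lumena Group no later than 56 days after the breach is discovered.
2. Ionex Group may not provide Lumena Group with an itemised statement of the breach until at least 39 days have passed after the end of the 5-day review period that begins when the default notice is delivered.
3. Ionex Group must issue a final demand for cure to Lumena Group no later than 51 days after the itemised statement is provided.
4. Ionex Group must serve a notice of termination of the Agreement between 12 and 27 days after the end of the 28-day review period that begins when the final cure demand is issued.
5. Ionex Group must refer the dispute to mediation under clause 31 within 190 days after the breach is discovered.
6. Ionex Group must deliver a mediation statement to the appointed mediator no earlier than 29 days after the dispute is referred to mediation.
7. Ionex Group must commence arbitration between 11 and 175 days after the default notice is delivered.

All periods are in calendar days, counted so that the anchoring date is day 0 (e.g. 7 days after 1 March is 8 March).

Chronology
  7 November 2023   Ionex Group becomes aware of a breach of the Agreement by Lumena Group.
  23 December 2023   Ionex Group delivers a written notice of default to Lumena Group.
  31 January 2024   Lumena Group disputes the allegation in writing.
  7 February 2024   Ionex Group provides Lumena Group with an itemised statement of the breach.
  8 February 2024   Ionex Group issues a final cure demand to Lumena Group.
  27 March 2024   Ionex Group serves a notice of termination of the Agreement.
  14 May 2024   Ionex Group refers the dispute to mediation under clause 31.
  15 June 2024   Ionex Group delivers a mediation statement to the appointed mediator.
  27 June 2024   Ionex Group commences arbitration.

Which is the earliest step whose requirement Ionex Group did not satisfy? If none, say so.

Step 7

(1) due by 7 November 2023 + 56 days = 2 January 2024; done 23 December 2023 — timely.
(2) permitted from 28 December 2023 + 39 days = 5 February 2024 onward; done 7 February 2024, after the minimum wait.
(3) due by 7 February 2024 + 51 days = 29 March 2024; completed 8 February 2024, before the deadline.
(4) the permitted window runs from 7 March 2024 + 12 = 19 March 2024 to 7 March 2024 + 27 = 3 April 2024; done 27 March 2024 — within the window.
(5) due by 7 November 2023 + 190 days = 15 May 2024; done 14 May 2024 — timely.
(6) permitted from 14 May 2024 + 29 days = 12 June 2024 onward; done 15 June 2024, after the minimum wait.
(7) the permitted window runs from 23 December 2023 + 11 = 3 January 2024 to 23 December 2023 + 175 = 15 June 2024; done 27 June 2024 — 12 days after the window closed.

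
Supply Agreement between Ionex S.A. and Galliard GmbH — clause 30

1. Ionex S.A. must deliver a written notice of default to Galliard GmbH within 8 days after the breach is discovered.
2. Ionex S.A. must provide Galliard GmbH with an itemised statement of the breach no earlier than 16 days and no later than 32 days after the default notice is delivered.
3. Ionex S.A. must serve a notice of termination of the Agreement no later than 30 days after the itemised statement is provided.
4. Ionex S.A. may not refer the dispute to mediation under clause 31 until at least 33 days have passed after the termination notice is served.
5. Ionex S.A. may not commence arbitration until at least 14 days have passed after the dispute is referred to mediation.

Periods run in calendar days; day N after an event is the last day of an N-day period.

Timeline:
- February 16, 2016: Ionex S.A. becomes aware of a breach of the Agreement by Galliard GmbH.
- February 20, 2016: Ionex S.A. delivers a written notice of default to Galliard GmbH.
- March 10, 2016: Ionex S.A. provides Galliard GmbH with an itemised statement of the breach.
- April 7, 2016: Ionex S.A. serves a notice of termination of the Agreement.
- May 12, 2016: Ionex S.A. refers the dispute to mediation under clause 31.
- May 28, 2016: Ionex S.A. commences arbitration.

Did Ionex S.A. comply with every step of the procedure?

Step 1: 8 days after February 16, 2016 (when the breach is discovered) is February 24, 2016; completed February 20, 2016, before the deadline.
Step 2: the window is 16–32 days after February 20, 2016 (when the default notice is delivered), so March 7, 2016 through March 23, 2016; done March 10, 2016 — within the window.
Step 3: 30 days after March 10, 2016 (when the itemised statement is provided) is April 9, 2016; done April 7, 2016 — timely.
Step 4: the earliest permitted date is 33 days after April 7, 2016 (when the termination notice is served), i.e. May 10, 2016; done May 12, 2016, after the minimum wait.
Step 5: the earliest permitted date is 14 days after May 12, 2016 (when the dispute is referred to mediation), i.e. May 26, 2016; May 28, 2016 is on or after that date.

Yes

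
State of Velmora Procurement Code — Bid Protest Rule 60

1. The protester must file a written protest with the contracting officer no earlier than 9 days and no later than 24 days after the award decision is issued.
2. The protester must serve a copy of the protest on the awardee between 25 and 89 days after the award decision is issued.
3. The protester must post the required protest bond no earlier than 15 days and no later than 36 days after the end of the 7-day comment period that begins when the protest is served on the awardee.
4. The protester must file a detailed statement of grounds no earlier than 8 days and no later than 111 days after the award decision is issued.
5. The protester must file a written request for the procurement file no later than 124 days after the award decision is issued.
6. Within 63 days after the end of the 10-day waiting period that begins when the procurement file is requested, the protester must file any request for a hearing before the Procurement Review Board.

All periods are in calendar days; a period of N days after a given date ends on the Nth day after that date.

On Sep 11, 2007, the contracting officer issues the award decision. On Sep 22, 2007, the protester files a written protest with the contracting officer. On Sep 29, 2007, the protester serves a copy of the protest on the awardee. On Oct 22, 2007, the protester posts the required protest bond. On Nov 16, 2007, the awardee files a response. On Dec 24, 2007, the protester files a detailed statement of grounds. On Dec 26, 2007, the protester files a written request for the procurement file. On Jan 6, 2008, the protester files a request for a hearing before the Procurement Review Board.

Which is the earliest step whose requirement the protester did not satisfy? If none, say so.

Step 2

Step 1: the window is 9–24 days after Sep 11, 2007 (when the award decision is issued), so Sep 20, 2007 through Oct 5, 2007; done Sep 22, 2007, which is between those dates.
Step 2: the window is 25–89 days after Sep 11, 2007 (when the award decision is issued), so Oct 6, 2007 through Dec 9, 2007; done Sep 29, 2007 — 7 days before the window opened.
The analysis stops there.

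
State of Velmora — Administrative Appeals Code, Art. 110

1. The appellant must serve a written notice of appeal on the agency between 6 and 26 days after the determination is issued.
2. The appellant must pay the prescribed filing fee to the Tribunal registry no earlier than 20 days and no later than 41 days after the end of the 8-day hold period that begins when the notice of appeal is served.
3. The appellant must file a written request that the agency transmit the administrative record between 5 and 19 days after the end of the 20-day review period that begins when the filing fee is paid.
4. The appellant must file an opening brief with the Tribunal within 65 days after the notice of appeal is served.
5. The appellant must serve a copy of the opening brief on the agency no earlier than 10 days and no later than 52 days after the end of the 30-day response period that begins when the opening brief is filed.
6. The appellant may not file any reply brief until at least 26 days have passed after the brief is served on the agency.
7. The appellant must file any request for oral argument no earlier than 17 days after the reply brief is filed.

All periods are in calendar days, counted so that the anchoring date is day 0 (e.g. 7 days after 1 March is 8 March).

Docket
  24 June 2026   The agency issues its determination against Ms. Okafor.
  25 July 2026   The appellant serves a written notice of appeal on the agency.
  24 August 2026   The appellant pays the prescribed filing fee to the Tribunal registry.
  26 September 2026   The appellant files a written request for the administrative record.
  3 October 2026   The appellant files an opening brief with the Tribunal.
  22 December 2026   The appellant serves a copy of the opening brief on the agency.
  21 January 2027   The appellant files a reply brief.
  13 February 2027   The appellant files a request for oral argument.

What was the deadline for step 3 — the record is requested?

2 October 2026

The filing fee is paid on 24 August 2026; the 20-day review period therefore ends 13 September 2026, and step 3 runs from that date. The window is 5–19 days after 13 September 2026; it closes on 2 October 2026.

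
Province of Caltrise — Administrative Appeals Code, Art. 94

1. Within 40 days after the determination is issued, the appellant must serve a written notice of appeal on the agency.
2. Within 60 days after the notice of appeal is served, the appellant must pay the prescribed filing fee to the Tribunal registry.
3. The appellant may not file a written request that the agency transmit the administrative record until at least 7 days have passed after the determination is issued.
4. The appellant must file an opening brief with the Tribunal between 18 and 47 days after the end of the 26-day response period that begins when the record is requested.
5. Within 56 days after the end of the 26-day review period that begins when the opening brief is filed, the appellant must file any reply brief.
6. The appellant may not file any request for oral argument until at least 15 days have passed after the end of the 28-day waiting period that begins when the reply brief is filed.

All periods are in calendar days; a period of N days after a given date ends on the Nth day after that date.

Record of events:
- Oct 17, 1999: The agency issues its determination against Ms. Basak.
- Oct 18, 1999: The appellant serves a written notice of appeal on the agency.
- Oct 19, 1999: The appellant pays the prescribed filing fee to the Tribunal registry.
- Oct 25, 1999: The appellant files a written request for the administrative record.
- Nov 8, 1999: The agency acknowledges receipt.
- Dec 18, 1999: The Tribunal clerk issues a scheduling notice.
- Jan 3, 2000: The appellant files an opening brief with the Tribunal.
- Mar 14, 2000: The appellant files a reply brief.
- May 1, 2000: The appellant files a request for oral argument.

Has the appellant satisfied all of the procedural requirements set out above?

Step 1: 40 days after Oct 17, 1999 (when the determination is issued) is Nov 26, 1999; completed Oct 18, 1999, before the deadline.
Step 2: 60 days after Oct 18, 1999 (when the notice of appeal is served) is Dec 17, 1999; Oct 19, 1999 is within that limit.
Step 3: the earliest permitted date is 7 days after Oct 17, 1999 (when the determination is issued), i.e. Oct 24, 1999; done Oct 25, 1999, after the minimum wait.
Step 4: the window is 18–47 days after Nov 20, 1999 (end of the 26-day response period, which began when the record is requested on Oct 25, 1999), so Dec 8, 1999 through Jan 6, 2000; done Jan 3, 2000, which is between those dates.
Step 5: 56 days after Jan 29, 2000 (end of the 26-day review period, which began when the opening brief is filed on Jan 3, 2000) is Mar 25, 2000; completed Mar 14, 2000, before the deadline.
Step 6: the earliest permitted date is 15 days after Apr 11, 2000 (end of the 28-day waiting period, which began when the reply brief is filed on Mar 14, 2000), i.e. Apr 26, 2000; done May 1, 2000 — permitted.

Yes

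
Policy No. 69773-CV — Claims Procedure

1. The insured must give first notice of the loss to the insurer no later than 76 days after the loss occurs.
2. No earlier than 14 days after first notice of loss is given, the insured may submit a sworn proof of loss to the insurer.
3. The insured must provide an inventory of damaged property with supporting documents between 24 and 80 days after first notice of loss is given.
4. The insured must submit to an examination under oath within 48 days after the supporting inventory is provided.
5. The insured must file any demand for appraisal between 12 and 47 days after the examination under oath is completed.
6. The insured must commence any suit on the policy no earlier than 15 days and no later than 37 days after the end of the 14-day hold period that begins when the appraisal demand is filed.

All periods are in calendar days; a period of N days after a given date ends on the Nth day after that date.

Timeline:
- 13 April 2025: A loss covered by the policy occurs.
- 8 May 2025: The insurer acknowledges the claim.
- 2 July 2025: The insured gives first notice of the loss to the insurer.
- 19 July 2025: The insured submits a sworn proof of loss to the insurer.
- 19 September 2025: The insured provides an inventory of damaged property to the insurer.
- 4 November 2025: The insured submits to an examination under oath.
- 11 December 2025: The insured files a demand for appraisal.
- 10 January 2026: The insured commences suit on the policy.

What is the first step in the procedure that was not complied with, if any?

(1) due by 13 April 2025 + 76 days = 28 June 2025; not done until 2 July 2025, 4 days after the deadline.
The analysis stops there.

Step 1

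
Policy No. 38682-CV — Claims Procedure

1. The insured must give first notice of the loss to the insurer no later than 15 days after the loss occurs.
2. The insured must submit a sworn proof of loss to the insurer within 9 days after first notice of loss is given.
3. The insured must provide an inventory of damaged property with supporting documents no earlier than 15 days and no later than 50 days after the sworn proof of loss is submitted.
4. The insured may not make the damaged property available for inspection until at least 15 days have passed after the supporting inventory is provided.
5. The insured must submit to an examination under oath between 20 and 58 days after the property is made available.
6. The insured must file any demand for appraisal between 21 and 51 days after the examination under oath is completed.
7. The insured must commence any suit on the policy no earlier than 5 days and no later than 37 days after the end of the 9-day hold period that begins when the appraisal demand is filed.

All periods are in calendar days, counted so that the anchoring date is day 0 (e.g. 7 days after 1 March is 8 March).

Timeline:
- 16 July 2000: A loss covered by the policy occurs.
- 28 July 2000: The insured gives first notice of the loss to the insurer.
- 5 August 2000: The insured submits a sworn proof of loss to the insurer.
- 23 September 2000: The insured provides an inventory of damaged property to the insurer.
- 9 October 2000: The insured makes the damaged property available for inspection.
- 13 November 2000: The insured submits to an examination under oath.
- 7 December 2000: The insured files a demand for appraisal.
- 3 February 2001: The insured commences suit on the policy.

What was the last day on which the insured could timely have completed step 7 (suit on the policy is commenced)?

The appraisal demand is filed on 7 December 2000; the 9-day hold period therefore ends 16 December 2000, and step 7 runs from that date. The window is 5–37 days after 16 December 2000; it closes on 22 January 2001.

22 January 2001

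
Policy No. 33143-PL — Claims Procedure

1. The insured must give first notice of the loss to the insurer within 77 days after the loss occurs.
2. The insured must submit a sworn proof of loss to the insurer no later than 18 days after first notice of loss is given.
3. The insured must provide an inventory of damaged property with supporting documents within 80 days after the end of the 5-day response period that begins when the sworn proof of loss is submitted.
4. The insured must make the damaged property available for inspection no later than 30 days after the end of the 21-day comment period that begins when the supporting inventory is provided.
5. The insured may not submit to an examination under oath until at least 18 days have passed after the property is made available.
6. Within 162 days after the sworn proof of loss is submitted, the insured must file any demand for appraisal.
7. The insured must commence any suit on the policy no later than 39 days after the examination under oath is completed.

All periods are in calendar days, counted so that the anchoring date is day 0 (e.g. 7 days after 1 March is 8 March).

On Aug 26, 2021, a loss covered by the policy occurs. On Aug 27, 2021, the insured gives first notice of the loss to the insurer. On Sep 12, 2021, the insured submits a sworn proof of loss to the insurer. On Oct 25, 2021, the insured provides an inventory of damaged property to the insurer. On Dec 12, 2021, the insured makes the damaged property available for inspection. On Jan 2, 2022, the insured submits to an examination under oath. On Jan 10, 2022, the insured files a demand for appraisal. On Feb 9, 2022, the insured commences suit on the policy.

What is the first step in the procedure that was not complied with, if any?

Step 1: 77 days after Aug 26, 2021 (when the loss occurs) is Nov 11, 2021; completed Aug 27, 2021, before the deadline.
Step 2: 18 days after Aug 27, 2021 (when first notice of loss is given) is Sep 14, 2021; done Sep 12, 2021 — timely.
Step 3: 80 days after Sep 17, 2021 (end of the 5-day response period, which began when the sworn proof of loss is submitted on Sep 12, 2021) is Dec 6, 2021; Oct 25, 2021 is within that limit.
Step 4: 30 days after Nov 15, 2021 (end of the 21-day comment period, which began when the supporting inventory is provided on Oct 25, 2021) is Dec 15, 2021; completed Dec 12, 2021, before the deadline.
Step 5: the earliest permitted date is 18 days after Dec 12, 2021 (when the property is made available), i.e. Dec 30, 2021; done Jan 2, 2022, after the minimum wait.
Step 6: 162 days after Sep 12, 2021 (when the sworn proof of loss is submitted) is Feb 21, 2022; Jan 10, 2022 is within that limit.
Step 7: 39 days after Jan 2, 2022 (when the examination under oath is completed) is Feb 10, 2022; completed Feb 9, 2022, before the deadline.

None — every step was satisfied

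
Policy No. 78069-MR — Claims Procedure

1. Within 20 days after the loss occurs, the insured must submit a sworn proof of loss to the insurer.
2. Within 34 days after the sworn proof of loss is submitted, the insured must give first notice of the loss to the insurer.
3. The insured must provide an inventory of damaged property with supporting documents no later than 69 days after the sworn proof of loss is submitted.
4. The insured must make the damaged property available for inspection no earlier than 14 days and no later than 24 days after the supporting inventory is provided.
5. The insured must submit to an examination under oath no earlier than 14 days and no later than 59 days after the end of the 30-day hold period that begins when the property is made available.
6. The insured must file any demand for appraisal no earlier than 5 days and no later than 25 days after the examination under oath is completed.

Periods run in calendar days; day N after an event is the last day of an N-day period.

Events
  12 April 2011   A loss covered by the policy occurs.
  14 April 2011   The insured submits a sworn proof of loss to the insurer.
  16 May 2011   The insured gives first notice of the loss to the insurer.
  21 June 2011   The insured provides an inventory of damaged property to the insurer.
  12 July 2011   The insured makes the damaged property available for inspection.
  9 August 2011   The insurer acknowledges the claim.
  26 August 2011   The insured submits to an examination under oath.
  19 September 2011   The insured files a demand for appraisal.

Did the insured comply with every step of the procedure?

Yes

Step 1 — counting 20 days from 12 April 2011 (when the loss occurs) gives a deadline of 2 May 2011; completed 14 April 2011, before the deadline.
Step 2 — counting 34 days from 14 April 2011 (when the sworn proof of loss is submitted) gives a deadline of 18 May 2011; 16 May 2011 is within that limit.
Step 3 — counting 69 days from 14 April 2011 (when the sworn proof of loss is submitted) gives a deadline of 22 June 2011; done 21 June 2011 — timely.
Step 4 — 14 and 24 days from 21 June 2011 (when the supporting inventory is provided) are 5 July 2011 and 15 July 2011 respectively; 12 July 2011 falls inside that range.
Step 5 — 14 and 59 days from 11 August 2011 (end of the 30-day hold period, which began when the property is made available on 12 July 2011) are 25 August 2011 and 9 October 2011 respectively; done 26 August 2011, which is between those dates.
Step 6 — 5 and 25 days from 26 August 2011 (when the examination under oath is completed) are 31 August 2011 and 20 September 2011 respectively; done 19 September 2011 — within the window.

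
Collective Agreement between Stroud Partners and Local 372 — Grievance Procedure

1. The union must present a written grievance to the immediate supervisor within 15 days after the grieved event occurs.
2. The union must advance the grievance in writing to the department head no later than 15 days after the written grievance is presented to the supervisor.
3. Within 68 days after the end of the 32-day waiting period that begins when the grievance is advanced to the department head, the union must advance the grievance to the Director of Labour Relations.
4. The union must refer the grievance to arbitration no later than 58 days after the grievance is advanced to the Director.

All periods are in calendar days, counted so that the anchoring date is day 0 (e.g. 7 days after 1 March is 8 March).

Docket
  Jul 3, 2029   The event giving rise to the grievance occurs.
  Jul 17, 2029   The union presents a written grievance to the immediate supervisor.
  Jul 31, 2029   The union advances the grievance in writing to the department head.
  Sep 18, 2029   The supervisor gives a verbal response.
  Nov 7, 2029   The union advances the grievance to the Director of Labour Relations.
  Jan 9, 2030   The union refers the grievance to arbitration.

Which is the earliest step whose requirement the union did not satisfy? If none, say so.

Step 4

(1) due by Jul 3, 2029 + 15 days = Jul 18, 2029; done Jul 17, 2029 — timely.
(2) due by Jul 17, 2029 + 15 days = Aug 1, 2029; completed Jul 31, 2029, before the deadline.
(3) due by Sep 1, 2029 + 68 days = Nov 8, 2029; completed Nov 7, 2029, before the deadline.
(4) due by Nov 7, 2029 + 58 days = Jan 4, 2030; done Jan 9, 2030 — 5 days late.
The analysis stops there.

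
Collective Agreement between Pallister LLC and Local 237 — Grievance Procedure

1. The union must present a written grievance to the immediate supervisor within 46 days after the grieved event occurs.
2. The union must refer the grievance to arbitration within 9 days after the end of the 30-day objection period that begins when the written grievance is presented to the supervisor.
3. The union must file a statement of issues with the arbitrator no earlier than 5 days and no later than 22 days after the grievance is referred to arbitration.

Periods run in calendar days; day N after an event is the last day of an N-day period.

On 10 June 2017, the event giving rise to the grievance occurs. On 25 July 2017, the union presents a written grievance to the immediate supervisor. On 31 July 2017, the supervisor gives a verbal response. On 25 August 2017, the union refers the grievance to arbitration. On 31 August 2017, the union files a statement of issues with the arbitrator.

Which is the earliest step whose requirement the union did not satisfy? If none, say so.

(1) due by 10 June 2017 + 46 days = 26 July 2017; 25 July 2017 is within that limit.
(2) due by 24 August 2017 + 9 days = 2 September 2017; completed 25 August 2017, before the deadline.
(3) the permitted window runs from 25 August 2017 + 5 = 30 August 2017 to 25 August 2017 + 22 = 16 September 2017; done 31 August 2017 — within the window.

None — every step was satisfied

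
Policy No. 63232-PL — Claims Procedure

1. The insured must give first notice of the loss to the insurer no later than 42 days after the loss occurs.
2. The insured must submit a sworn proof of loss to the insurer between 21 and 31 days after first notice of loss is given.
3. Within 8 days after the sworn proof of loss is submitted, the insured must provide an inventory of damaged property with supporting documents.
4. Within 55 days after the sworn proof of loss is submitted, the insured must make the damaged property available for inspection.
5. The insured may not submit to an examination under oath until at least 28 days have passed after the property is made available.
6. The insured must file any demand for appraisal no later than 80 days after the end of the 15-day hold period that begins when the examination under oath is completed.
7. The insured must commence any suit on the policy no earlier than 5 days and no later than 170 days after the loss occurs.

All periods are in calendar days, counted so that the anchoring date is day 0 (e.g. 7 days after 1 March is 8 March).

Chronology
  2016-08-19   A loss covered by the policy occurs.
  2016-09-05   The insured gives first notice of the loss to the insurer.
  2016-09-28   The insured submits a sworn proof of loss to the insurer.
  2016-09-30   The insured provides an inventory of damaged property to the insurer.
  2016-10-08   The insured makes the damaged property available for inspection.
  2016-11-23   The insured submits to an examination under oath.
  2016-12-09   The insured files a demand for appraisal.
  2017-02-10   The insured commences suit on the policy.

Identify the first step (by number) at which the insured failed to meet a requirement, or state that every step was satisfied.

Step 7

Step 1: 42 days after 2016-08-19 (when the loss occurs) is 2016-09-30; done 2016-09-05 — timely.
Step 2: the window is 21–31 days after 2016-09-05 (when first notice of loss is given), so 2016-09-26 through 2016-10-06; 2016-09-28 falls inside that range.
Step 3: 8 days after 2016-09-28 (when the sworn proof of loss is submitted) is 2016-10-06; 2016-09-30 is within that limit.
Step 4: 55 days after 2016-09-28 (when the sworn proof of loss is submitted) is 2016-11-22; completed 2016-10-08, before the deadline.
Step 5: the earliest permitted date is 28 days after 2016-10-08 (when the property is made available), i.e. 2016-11-05; 2016-11-23 is on or after that date.
Step 6: 80 days after 2016-12-08 (end of the 15-day hold period, which began when the examination under oath is completed on 2016-11-23) is 2017-02-26; 2016-12-09 is within that limit.
Step 7: the window is 5–170 days after 2016-08-19 (when the loss occurs), so 2016-08-24 through 2017-02-05; 2017-02-10 is 5 days past the end of the window.
That is the first point of non-compliance.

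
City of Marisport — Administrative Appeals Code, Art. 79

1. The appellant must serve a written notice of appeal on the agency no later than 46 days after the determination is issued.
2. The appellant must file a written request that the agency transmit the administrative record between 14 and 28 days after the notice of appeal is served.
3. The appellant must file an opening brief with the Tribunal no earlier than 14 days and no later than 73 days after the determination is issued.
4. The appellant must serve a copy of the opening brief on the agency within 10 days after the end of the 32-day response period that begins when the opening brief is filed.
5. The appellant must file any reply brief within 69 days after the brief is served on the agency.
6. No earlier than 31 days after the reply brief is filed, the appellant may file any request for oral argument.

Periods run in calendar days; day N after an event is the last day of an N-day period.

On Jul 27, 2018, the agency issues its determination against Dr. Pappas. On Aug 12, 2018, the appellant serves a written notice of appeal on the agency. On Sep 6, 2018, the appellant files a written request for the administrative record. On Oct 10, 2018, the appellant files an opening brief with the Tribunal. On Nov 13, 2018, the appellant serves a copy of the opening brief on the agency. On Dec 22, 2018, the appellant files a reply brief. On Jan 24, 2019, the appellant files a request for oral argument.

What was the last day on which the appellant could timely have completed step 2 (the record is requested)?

Sep 9, 2018

Step 2 runs from Aug 12, 2018, when the notice of appeal is served. The window is 14–28 days after Aug 12, 2018; it closes on Sep 9, 2018.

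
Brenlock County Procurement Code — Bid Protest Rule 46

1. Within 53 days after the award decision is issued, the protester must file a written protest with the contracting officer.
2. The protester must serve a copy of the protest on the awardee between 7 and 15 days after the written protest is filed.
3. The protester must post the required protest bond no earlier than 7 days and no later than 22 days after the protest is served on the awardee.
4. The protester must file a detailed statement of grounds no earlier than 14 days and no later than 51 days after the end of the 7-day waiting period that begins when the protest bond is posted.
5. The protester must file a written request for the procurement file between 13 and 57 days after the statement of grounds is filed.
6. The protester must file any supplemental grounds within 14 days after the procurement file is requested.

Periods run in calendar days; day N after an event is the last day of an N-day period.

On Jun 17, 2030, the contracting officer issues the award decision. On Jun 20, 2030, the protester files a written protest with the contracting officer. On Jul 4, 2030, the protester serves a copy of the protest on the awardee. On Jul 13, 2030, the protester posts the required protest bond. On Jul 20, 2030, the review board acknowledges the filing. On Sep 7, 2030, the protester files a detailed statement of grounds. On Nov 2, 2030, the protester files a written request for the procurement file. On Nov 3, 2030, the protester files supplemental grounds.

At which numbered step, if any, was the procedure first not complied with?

Step 1 — counting 53 days from Jun 17, 2030 (when the award decision is issued) gives a deadline of Aug 9, 2030; Jun 20, 2030 is within that limit.
Step 2 — 7 and 15 days from Jun 20, 2030 (when the written protest is filed) are Jun 27, 2030 and Jul 5, 2030 respectively; Jul 4, 2030 falls inside that range.
Step 3 — 7 and 22 days from Jul 4, 2030 (when the protest is served on the awardee) are Jul 11, 2030 and Jul 26, 2030 respectively; Jul 13, 2030 falls inside that range.
Step 4 — 14 and 51 days from Jul 20, 2030 (end of the 7-day waiting period, which began when the protest bond is posted on Jul 13, 2030) are Aug 3, 2030 and Sep 9, 2030 respectively; done Sep 7, 2030 — within the window.
Step 5 — 13 and 57 days from Sep 7, 2030 (when the statement of grounds is filed) are Sep 20, 2030 and Nov 3, 2030 respectively; Nov 2, 2030 falls inside that range.
Step 6 — counting 14 days from Nov 2, 2030 (when the procurement file is requested) gives a deadline of Nov 16, 2030; completed Nov 3, 2030, before the deadline.

None — every step was satisfied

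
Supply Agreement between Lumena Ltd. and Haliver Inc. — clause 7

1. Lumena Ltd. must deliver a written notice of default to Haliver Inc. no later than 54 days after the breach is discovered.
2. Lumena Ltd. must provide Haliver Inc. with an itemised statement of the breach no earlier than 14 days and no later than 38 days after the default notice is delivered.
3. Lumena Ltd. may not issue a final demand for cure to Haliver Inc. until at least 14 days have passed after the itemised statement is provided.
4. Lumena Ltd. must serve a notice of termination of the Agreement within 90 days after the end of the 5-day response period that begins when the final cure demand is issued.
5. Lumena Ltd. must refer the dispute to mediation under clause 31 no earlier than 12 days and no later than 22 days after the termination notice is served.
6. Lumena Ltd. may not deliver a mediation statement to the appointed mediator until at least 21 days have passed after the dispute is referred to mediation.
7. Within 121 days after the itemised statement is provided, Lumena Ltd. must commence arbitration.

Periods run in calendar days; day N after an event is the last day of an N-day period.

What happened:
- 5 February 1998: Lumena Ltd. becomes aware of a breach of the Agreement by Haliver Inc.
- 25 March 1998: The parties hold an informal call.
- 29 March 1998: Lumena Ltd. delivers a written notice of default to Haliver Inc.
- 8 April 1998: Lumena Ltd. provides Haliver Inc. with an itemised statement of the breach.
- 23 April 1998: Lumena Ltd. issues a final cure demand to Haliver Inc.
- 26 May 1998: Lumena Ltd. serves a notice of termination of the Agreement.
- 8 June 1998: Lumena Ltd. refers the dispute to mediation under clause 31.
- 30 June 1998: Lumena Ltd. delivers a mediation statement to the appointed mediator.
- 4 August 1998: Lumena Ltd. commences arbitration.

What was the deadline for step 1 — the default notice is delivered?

Step 1 runs from 5 February 1998, when the breach is discovered. 54 days after 5 February 1998 is 31 March 1998.

31 March 1998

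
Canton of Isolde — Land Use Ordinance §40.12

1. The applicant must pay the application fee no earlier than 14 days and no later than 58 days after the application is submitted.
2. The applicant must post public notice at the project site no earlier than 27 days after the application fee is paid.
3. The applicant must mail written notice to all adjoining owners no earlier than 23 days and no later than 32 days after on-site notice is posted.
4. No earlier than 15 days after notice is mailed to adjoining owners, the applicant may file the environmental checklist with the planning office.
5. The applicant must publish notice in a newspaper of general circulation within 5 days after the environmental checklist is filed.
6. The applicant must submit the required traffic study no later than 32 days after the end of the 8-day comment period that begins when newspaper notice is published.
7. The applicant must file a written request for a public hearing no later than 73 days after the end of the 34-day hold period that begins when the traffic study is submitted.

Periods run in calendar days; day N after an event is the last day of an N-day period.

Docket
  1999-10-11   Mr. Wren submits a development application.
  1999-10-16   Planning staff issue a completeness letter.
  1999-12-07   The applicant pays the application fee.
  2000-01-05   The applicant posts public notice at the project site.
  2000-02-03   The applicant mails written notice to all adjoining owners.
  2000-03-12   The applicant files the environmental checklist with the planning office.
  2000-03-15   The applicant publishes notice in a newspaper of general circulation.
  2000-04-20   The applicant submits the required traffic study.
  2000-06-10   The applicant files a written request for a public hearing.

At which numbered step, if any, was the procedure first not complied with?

(1) the permitted window runs from 1999-10-11 + 14 = 1999-10-25 to 1999-10-11 + 58 = 1999-12-08; done 1999-12-07 — within the window.
(2) permitted from 1999-12-07 + 27 days = 2000-01-03 onward; 2000-01-05 is on or after that date.
(3) the permitted window runs from 2000-01-05 + 23 = 2000-01-28 to 2000-01-05 + 32 = 2000-02-06; done 2000-02-03, which is between those dates.
(4) permitted from 2000-02-03 + 15 days = 2000-02-18 onward; done 2000-03-12 — permitted.
(5) due by 2000-03-12 + 5 days = 2000-03-17; done 2000-03-15 — timely.
(6) due by 2000-03-23 + 32 days = 2000-04-24; done 2000-04-20 — timely.
(7) due by 2000-05-24 + 73 days = 2000-08-05; done 2000-06-10 — timely.

None — every step was satisfied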